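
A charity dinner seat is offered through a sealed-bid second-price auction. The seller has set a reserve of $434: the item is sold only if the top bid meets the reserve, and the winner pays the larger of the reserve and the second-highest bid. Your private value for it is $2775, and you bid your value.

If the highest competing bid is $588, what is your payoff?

$2187

Your bid $2775 is the highest and exceeds the reserve.
Price = max(second-highest bid, reserve) = max($588, $434) = $588.
Payoff = $2775 − $588 = $2187.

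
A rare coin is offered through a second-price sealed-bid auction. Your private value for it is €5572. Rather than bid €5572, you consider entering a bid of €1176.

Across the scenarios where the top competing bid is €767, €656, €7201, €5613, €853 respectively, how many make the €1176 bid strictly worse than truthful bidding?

0

The deviation hurts exactly when the highest competing bid lies strictly between €1176 and €5572 — underbidding then forfeits a profitable win.
€767: below both → same outcome either way.
€656: below both → same outcome either way.
€7201: above both → same outcome either way.
€5613: above both → same outcome either way.
€853: below both → same outcome either way.
Count: 0.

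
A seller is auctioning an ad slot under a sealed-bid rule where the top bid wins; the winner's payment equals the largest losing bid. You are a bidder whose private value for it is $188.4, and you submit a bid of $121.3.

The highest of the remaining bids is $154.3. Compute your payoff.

Your bid $121.3 is below the highest competing bid $154.3, so you lose.
A losing bidder pays nothing and receives nothing: payoff = $0.

$0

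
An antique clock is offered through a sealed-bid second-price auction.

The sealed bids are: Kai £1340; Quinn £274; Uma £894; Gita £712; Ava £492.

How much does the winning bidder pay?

£894

Highest bid: Kai at £1340, so Kai wins.
Second-highest bid: Uma at £894 — that is the price the winner pays.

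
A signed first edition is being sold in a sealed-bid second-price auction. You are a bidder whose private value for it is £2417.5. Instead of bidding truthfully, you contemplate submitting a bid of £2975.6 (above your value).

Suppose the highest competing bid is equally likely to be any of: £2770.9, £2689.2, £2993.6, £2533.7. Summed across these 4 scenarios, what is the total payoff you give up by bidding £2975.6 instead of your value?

The deviation costs you only when the competing bid falls strictly between £2417.5 and £2975.6; elsewhere both bids give the same outcome.
£2770.9: truthful payoff £0, deviation payoff −£353.4 → loss £353.4.
£2689.2: truthful payoff £0, deviation payoff −£271.7 → loss £271.7.
£2993.6: outcomes coincide → loss £0.
£2533.7: truthful payoff £0, deviation payoff −£116.2 → loss £116.2.
Total loss = £353.4 + £271.7 + £116.2 = £741.3.
In a second-price auction your bid sets only whether you win, not what you pay, so bidding your true value is weakly dominant.

£741.3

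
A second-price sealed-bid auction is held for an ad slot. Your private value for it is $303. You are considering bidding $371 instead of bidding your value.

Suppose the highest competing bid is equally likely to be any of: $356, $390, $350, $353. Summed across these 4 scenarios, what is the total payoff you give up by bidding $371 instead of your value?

$150

The deviation costs you only when the competing bid falls strictly between $303 and $371; elsewhere both bids give the same outcome.
$356: truthful payoff $0, deviation payoff −$53 → loss $53.
$390: outcomes coincide → loss $0.
$350: truthful payoff $0, deviation payoff −$47 → loss $47.
$353: truthful payoff $0, deviation payoff −$50 → loss $50.
Total loss = $53 + $47 + $50 = $150.
In a second-price auction your bid sets only whether you win, not what you pay, so bidding your true value is weakly dominant.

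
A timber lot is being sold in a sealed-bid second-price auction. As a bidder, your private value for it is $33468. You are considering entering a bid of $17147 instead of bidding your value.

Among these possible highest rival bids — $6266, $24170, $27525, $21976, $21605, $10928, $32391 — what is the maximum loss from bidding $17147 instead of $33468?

$11863

$6266: same outcome either way → loss $0.
$24170: truthful gives $9298, deviation gives $0 → loss $9298.
$27525: truthful gives $5943, deviation gives $0 → loss $5943.
$21976: truthful gives $11492, deviation gives $0 → loss $11492.
$21605: truthful gives $11863, deviation gives $0 → loss $11863.
$10928: same outcome either way → loss $0.
$32391: truthful gives $1077, deviation gives $0 → loss $1077.
Maximum loss: $11863.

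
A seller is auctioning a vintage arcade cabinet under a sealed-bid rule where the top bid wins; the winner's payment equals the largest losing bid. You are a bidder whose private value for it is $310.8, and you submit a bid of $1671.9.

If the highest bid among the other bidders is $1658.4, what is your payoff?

−$1347.6

Your bid $1671.9 exceeds the highest competing bid $1658.4, so you win.
In a second-price auction the winner pays the second-highest bid, $1658.4.
Payoff = value − price = $310.8 − $1658.4 = −$1347.6.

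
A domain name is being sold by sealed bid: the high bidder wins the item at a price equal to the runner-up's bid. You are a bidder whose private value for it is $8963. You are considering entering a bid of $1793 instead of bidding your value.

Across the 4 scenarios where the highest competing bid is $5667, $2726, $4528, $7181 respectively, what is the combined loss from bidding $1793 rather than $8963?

The deviation costs you only when the competing bid falls strictly between $1793 and $8963; elsewhere both bids give the same outcome.
$5667: truthful payoff $3296, deviation payoff $0 → loss $3296.
$2726: truthful payoff $6237, deviation payoff $0 → loss $6237.
$4528: truthful payoff $4435, deviation payoff $0 → loss $4435.
$7181: truthful payoff $1782, deviation payoff $0 → loss $1782.
Total loss = $3296 + $6237 + $4435 + $1782 = $15750.

$15750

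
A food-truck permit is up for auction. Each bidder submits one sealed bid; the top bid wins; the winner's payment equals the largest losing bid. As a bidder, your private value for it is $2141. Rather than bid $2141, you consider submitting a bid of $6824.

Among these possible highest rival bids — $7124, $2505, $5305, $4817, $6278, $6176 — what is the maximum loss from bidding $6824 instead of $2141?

$4137

$7124: same outcome either way → loss $0.
$2505: truthful gives $0, deviation gives −$364 → loss $364.
$5305: truthful gives $0, deviation gives −$3164 → loss $3164.
$4817: truthful gives $0, deviation gives −$2676 → loss $2676.
$6278: truthful gives $0, deviation gives −$4137 → loss $4137.
$6176: truthful gives $0, deviation gives −$4035 → loss $4035.
Maximum loss: $4137.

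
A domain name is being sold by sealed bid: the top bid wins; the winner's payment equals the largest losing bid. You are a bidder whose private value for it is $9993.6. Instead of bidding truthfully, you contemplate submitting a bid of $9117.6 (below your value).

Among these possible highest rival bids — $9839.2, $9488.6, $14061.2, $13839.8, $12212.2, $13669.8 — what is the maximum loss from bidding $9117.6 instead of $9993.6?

$505

$9839.2: truthful gives $154.4, deviation gives $0 → loss $154.4.
$9488.6: truthful gives $505, deviation gives $0 → loss $505.
$14061.2: same outcome either way → loss $0.
$13839.8: same outcome either way → loss $0.
$12212.2: same outcome either way → loss $0.
$13669.8: same outcome either way → loss $0.
Maximum loss: $505.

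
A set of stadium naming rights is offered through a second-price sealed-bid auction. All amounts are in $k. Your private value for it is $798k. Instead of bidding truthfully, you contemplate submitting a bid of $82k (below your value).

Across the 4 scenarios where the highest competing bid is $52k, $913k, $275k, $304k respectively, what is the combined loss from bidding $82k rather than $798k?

The deviation costs you only when the competing bid falls strictly between $82k and $798k; elsewhere both bids give the same outcome.
$52k: outcomes coincide → loss $0k.
$913k: outcomes coincide → loss $0k.
$275k: truthful payoff $523k, deviation payoff $0k → loss $523k.
$304k: truthful payoff $494k, deviation payoff $0k → loss $494k.
Total loss = $523k + $494k = $1017k.

$1017k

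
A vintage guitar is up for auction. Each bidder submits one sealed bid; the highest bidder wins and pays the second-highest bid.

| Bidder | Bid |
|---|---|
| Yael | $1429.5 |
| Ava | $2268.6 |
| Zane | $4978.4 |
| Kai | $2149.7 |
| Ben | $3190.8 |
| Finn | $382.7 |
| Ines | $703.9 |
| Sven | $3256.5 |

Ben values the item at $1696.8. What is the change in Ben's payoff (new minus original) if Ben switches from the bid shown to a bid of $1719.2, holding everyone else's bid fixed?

$0

The highest bid among the other bidders is $4978.4; Ben's bid doesn't change that.
Original bid $3190.8: Ben is not highest (top rival bid is $4978.4); payoff $0.
Alternative bid $1719.2: Ben is not highest (top rival bid is $4978.4); payoff $0.
Change in payoff = $0 − ($0) = $0.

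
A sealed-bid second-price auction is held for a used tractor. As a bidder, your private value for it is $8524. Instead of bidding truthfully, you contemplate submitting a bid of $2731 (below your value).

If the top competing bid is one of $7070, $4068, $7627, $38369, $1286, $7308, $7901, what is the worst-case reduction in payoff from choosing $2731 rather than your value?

$4456

$7070: truthful gives $1454, deviation gives $0 → loss $1454.
$4068: truthful gives $4456, deviation gives $0 → loss $4456.
$7627: truthful gives $897, deviation gives $0 → loss $897.
$38369: same outcome either way → loss $0.
$1286: same outcome either way → loss $0.
$7308: truthful gives $1216, deviation gives $0 → loss $1216.
$7901: truthful gives $623, deviation gives $0 → loss $623.
Maximum loss: $4456.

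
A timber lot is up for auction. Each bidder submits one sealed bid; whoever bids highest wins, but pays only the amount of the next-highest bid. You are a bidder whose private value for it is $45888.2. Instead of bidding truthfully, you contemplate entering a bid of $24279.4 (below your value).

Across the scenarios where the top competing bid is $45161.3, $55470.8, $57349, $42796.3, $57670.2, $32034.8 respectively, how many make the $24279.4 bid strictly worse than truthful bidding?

The deviation hurts exactly when the highest competing bid lies strictly between $24279.4 and $45888.2 — underbidding then forfeits a profitable win.
$45161.3: inside the interval → strictly worse (loss $726.9).
$55470.8: above both → same outcome either way.
$57349: above both → same outcome either way.
$42796.3: inside the interval → strictly worse (loss $3091.9).
$57670.2: above both → same outcome either way.
$32034.8: inside the interval → strictly worse (loss $13853.4).
Count: 3.

3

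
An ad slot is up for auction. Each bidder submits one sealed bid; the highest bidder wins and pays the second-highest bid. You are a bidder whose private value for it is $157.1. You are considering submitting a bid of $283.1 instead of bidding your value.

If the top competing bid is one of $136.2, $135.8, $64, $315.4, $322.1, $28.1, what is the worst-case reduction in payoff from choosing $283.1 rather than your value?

$0

$136.2: same outcome either way → loss $0.
$135.8: same outcome either way → loss $0.
$64: same outcome either way → loss $0.
$315.4: same outcome either way → loss $0.
$322.1: same outcome either way → loss $0.
$28.1: same outcome either way → loss $0.
Maximum loss: $0.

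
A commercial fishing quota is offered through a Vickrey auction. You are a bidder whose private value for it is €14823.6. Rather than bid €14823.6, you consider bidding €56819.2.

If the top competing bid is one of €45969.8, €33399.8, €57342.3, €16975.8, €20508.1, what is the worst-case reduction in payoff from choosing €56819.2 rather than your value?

€45969.8: truthful gives €0, deviation gives −€31146.2 → loss €31146.2.
€33399.8: truthful gives €0, deviation gives −€18576.2 → loss €18576.2.
€57342.3: same outcome either way → loss €0.
€16975.8: truthful gives €0, deviation gives −€2152.2 → loss €2152.2.
€20508.1: truthful gives €0, deviation gives −€5684.5 → loss €5684.5.
Maximum loss: €31146.2.

€31146.2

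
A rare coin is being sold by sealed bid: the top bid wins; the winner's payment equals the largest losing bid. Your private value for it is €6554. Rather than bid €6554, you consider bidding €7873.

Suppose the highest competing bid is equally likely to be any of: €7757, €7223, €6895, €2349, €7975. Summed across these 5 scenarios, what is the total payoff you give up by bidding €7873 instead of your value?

The deviation costs you only when the competing bid falls strictly between €6554 and €7873; elsewhere both bids give the same outcome.
€7757: truthful payoff €0, deviation payoff −€1203 → loss €1203.
€7223: truthful payoff €0, deviation payoff −€669 → loss €669.
€6895: truthful payoff €0, deviation payoff −€341 → loss €341.
€2349: outcomes coincide → loss €0.
€7975: outcomes coincide → loss €0.
Total loss = €1203 + €669 + €341 = €2213.

€2213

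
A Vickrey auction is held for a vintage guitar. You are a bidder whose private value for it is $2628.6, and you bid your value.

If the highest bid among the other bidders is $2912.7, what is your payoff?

$0

Your bid $2628.6 is below the highest competing bid $2912.7, so you lose.
A losing bidder pays nothing and receives nothing: payoff = $0.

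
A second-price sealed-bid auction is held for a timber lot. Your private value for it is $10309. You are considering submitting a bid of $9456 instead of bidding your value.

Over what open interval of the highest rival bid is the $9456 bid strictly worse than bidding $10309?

($9456, $10309)

If the competing bid is below $9456, both bids win at the same price — no difference.
If it is above $10309, both bids lose — no difference.
If it lies strictly between $9456 and $10309, bidding your value wins at a price below your value (positive payoff) while bidding $9456 loses (payoff 0).
So the deviation strictly hurts on the open interval ($9456, $10309).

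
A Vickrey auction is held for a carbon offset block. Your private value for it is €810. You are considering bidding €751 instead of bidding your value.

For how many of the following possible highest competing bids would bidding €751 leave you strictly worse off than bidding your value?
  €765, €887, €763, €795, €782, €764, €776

The deviation hurts exactly when the highest competing bid lies strictly between €751 and €810 — underbidding then forfeits a profitable win.
€765: inside the interval → strictly worse (loss €45).
€887: above both → same outcome either way.
€763: inside the interval → strictly worse (loss €47).
€795: inside the interval → strictly worse (loss €15).
€782: inside the interval → strictly worse (loss €28).
€764: inside the interval → strictly worse (loss €46).
€776: inside the interval → strictly worse (loss €34).
Count: 6.

6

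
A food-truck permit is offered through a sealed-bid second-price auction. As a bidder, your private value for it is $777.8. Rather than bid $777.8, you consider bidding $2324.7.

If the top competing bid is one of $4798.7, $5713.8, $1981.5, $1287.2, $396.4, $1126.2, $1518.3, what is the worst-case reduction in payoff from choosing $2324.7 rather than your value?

$1203.7

$4798.7: same outcome either way → loss $0.
$5713.8: same outcome either way → loss $0.
$1981.5: truthful gives $0, deviation gives −$1203.7 → loss $1203.7.
$1287.2: truthful gives $0, deviation gives −$509.4 → loss $509.4.
$396.4: same outcome either way → loss $0.
$1126.2: truthful gives $0, deviation gives −$348.4 → loss $348.4.
$1518.3: truthful gives $0, deviation gives −$740.5 → loss $740.5.
Maximum loss: $1203.7.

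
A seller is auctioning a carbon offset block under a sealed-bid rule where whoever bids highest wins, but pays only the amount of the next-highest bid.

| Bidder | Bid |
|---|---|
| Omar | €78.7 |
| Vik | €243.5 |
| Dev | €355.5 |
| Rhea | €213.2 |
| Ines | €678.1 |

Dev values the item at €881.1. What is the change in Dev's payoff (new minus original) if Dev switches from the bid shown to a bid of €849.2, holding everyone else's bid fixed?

€203

The highest bid among the other bidders is €678.1; Dev's bid doesn't change that.
Original bid €355.5: Dev is not highest (top rival bid is €678.1); payoff €0.
Alternative bid €849.2: Dev is highest, pays the top rival bid €678.1; payoff €881.1 − €678.1 = €203.
Change in payoff = €203 − (€0) = €203.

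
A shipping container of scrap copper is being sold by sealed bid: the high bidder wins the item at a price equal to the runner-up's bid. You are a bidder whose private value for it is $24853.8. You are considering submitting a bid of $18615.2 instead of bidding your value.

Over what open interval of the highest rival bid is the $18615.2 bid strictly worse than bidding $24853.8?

($18615.2, $24853.8)

If the competing bid is below $18615.2, both bids win at the same price — no difference.
If it is above $24853.8, both bids lose — no difference.
If it lies strictly between $18615.2 and $24853.8, bidding your value wins at a price below your value (positive payoff) while bidding $18615.2 loses (payoff 0).
So the deviation strictly hurts on the open interval ($18615.2, $24853.8).
Because the price is fixed by the runner-up's bid, deviating from your value can only change a good outcome into a bad one — never the reverse.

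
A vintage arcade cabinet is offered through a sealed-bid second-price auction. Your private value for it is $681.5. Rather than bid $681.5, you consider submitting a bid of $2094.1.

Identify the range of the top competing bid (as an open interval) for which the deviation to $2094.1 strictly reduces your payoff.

If the competing bid is below $681.5, both bids win at the same price — no difference.
If it is above $2094.1, both bids lose — no difference.
If it lies strictly between $681.5 and $2094.1, bidding your value loses (payoff 0) while bidding $2094.1 wins at a price above your value (payoff negative).
So the deviation strictly hurts on the open interval ($681.5, $2094.1).

($681.5, $2094.1)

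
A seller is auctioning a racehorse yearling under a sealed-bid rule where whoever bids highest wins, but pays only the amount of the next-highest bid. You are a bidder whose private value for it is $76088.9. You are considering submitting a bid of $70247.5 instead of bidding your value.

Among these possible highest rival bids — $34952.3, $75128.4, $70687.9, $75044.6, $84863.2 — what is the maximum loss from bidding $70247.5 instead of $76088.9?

$34952.3: same outcome either way → loss $0.
$75128.4: truthful gives $960.5, deviation gives $0 → loss $960.5.
$70687.9: truthful gives $5401, deviation gives $0 → loss $5401.
$75044.6: truthful gives $1044.3, deviation gives $0 → loss $1044.3.
$84863.2: same outcome either way → loss $0.
Maximum loss: $5401.

$5401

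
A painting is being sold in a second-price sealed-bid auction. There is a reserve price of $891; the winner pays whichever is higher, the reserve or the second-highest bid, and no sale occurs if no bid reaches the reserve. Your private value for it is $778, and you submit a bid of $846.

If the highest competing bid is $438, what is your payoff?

$0

Your bid $846 is the highest bid but falls below the reserve $891, so the item goes unsold. Payoff $0.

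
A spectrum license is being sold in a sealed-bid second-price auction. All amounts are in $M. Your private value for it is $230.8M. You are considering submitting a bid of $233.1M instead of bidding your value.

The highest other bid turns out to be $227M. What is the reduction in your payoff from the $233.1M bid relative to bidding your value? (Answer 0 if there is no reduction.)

$0M

Bidding your value $230.8M: you win (since $230.8M > $227M) and pay $227M. Payoff $3.8M.
Bidding $233.1M: you win and pay $227M. Payoff $230.8M − $227M = $3.8M.
Difference = $3.8M − $3.8M = $0M; both bids lead to the same outcome because the competing bid is below both your value and your alternative bid.
In a second-price auction your bid sets only whether you win, not what you pay, so bidding your true value is weakly dominant.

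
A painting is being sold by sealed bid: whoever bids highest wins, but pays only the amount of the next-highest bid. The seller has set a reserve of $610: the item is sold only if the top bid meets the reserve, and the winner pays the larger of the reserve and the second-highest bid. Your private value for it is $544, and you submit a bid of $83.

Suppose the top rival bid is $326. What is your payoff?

$0

Your bid $83 is below the highest competing bid $326, so you lose. Payoff $0.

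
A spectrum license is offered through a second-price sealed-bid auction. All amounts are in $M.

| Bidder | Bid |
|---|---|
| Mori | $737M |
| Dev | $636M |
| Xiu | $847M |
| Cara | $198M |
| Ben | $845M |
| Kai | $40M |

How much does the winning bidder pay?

$845M

Highest bid: Xiu at $847M, so Xiu wins.
Second-highest bid: Ben at $845M — that is the price the winner pays.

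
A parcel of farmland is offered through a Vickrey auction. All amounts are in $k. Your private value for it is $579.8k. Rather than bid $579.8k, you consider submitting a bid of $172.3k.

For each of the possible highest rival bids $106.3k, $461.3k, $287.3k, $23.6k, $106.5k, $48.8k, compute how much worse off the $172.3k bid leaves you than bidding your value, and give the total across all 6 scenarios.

The deviation costs you only when the competing bid falls strictly between $172.3k and $579.8k; elsewhere both bids give the same outcome.
$106.3k: outcomes coincide → loss $0k.
$461.3k: truthful payoff $118.5k, deviation payoff $0k → loss $118.5k.
$287.3k: truthful payoff $292.5k, deviation payoff $0k → loss $292.5k.
$23.6k: outcomes coincide → loss $0k.
$106.5k: outcomes coincide → loss $0k.
$48.8k: outcomes coincide → loss $0k.
Total loss = $118.5k + $292.5k = $411k.
Truthful bidding weakly dominates here: raising your bid can only win items priced above your value, and lowering it can only forfeit items priced below.

$411k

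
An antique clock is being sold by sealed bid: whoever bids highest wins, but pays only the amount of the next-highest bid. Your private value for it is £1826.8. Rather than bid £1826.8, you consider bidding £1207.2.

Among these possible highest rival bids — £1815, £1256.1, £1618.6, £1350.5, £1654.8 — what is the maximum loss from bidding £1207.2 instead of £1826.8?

£570.7

£1815: truthful gives £11.8, deviation gives £0 → loss £11.8.
£1256.1: truthful gives £570.7, deviation gives £0 → loss £570.7.
£1618.6: truthful gives £208.2, deviation gives £0 → loss £208.2.
£1350.5: truthful gives £476.3, deviation gives £0 → loss £476.3.
£1654.8: truthful gives £172, deviation gives £0 → loss £172.
Maximum loss: £570.7.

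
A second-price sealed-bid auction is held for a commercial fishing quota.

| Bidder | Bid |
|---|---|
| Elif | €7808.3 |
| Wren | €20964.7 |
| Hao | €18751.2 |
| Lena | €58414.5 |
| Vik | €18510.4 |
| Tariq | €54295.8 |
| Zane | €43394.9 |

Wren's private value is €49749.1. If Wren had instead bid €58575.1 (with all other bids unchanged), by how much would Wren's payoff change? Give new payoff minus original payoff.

−€8665.4

The highest bid among the other bidders is €58414.5; Wren's bid doesn't change that.
Original bid €20964.7: Wren is not highest (top rival bid is €58414.5); payoff €0.
Alternative bid €58575.1: Wren is highest, pays the top rival bid €58414.5; payoff €49749.1 − €58414.5 = −€8665.4.
Change in payoff = −€8665.4 − (€0) = −€8665.4.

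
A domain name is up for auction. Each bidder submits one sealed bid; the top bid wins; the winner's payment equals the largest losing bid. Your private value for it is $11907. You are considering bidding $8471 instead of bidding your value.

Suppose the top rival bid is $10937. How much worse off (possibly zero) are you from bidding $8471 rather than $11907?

Bidding your value $11907: you win (since $11907 > $10937) and pay $10937. Payoff $970.
Bidding $8471: you lose. Payoff $0.
The competing bid $10937 lies between your shaded bid and your value, so underbidding forfeits an item you could have won at a profitable price.
Loss from deviating = $970 − ($0) = $970.

$970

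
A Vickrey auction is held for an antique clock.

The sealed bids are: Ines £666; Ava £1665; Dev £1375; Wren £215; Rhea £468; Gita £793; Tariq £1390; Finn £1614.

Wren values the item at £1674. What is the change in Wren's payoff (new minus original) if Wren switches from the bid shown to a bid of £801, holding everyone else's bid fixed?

£0

The highest bid among the other bidders is £1665; Wren's bid doesn't change that.
Original bid £215: Wren is not highest (top rival bid is £1665); payoff £0.
Alternative bid £801: Wren is not highest (top rival bid is £1665); payoff £0.
Change in payoff = £0 − (£0) = £0.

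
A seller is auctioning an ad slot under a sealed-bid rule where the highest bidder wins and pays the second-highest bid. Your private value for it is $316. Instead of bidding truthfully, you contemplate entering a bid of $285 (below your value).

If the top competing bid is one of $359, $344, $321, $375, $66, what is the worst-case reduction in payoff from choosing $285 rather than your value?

$0

$359: same outcome either way → loss $0.
$344: same outcome either way → loss $0.
$321: same outcome either way → loss $0.
$375: same outcome either way → loss $0.
$66: same outcome either way → loss $0.
Maximum loss: $0.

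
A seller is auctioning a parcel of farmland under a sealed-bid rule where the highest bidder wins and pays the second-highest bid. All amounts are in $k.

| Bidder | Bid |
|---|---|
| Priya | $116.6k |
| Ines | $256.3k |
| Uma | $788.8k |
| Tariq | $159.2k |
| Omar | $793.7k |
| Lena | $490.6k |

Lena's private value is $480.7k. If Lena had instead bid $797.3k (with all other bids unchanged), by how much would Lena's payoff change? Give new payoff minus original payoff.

−$313k

The highest bid among the other bidders is $793.7k; Lena's bid doesn't change that.
Original bid $490.6k: Lena is not highest (top rival bid is $793.7k); payoff $0k.
Alternative bid $797.3k: Lena is highest, pays the top rival bid $793.7k; payoff $480.7k − $793.7k = −$313k.
Change in payoff = −$313k − ($0k) = −$313k.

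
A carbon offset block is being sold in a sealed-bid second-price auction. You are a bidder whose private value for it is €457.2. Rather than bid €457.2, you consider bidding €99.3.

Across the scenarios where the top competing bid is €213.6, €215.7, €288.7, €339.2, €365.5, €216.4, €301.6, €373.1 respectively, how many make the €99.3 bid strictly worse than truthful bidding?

The deviation hurts exactly when the highest competing bid lies strictly between €99.3 and €457.2 — underbidding then forfeits a profitable win.
€213.6: inside the interval → strictly worse (loss €243.6).
€215.7: inside the interval → strictly worse (loss €241.5).
€288.7: inside the interval → strictly worse (loss €168.5).
€339.2: inside the interval → strictly worse (loss €118).
€365.5: inside the interval → strictly worse (loss €91.7).
€216.4: inside the interval → strictly worse (loss €240.8).
€301.6: inside the interval → strictly worse (loss €155.6).
€373.1: inside the interval → strictly worse (loss €84.1).
Count: 8.

8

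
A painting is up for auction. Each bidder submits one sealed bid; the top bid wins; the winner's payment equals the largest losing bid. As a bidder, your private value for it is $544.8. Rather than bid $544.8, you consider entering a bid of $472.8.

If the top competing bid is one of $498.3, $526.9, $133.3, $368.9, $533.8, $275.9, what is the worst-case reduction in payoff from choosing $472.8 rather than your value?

$46.5

$498.3: truthful gives $46.5, deviation gives $0 → loss $46.5.
$526.9: truthful gives $17.9, deviation gives $0 → loss $17.9.
$133.3: same outcome either way → loss $0.
$368.9: same outcome either way → loss $0.
$533.8: truthful gives $11, deviation gives $0 → loss $11.
$275.9: same outcome either way → loss $0.
Maximum loss: $46.5.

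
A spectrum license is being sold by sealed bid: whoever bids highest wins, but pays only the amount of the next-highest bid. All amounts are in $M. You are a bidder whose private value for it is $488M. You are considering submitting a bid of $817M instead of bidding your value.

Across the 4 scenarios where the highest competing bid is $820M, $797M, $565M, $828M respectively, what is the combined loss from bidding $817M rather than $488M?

The deviation costs you only when the competing bid falls strictly between $488M and $817M; elsewhere both bids give the same outcome.
$820M: outcomes coincide → loss $0M.
$797M: truthful payoff $0M, deviation payoff −$309M → loss $309M.
$565M: truthful payoff $0M, deviation payoff −$77M → loss $77M.
$828M: outcomes coincide → loss $0M.
Total loss = $309M + $77M = $386M.

$386M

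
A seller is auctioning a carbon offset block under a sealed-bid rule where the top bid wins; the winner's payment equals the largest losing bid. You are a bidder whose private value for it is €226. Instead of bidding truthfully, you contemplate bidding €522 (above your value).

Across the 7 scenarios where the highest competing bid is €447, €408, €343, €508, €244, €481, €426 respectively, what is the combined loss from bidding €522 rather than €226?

€1275

The deviation costs you only when the competing bid falls strictly between €226 and €522; elsewhere both bids give the same outcome.
€447: truthful payoff €0, deviation payoff −€221 → loss €221.
€408: truthful payoff €0, deviation payoff −€182 → loss €182.
€343: truthful payoff €0, deviation payoff −€117 → loss €117.
€508: truthful payoff €0, deviation payoff −€282 → loss €282.
€244: truthful payoff €0, deviation payoff −€18 → loss €18.
€481: truthful payoff €0, deviation payoff −€255 → loss €255.
€426: truthful payoff €0, deviation payoff −€200 → loss €200.
Total loss = €221 + €182 + €117 + €282 + €18 + €255 + €200 = €1275.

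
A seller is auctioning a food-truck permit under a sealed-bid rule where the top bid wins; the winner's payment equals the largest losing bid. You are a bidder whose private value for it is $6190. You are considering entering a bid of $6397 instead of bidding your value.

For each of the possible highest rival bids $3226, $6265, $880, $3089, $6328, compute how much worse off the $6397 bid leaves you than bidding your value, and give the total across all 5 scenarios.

The deviation costs you only when the competing bid falls strictly between $6190 and $6397; elsewhere both bids give the same outcome.
$3226: outcomes coincide → loss $0.
$6265: truthful payoff $0, deviation payoff −$75 → loss $75.
$880: outcomes coincide → loss $0.
$3089: outcomes coincide → loss $0.
$6328: truthful payoff $0, deviation payoff −$138 → loss $138.
Total loss = $75 + $138 = $213.

$213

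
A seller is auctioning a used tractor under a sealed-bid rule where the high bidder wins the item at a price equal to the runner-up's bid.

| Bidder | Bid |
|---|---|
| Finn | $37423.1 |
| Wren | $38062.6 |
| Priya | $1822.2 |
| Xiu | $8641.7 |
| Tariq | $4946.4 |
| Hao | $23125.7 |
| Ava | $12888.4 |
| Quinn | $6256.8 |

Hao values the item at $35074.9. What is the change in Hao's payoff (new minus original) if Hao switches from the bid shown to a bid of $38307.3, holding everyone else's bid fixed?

The highest bid among the other bidders is $38062.6; Hao's bid doesn't change that.
Original bid $23125.7: Hao is not highest (top rival bid is $38062.6); payoff $0.
Alternative bid $38307.3: Hao is highest, pays the top rival bid $38062.6; payoff $35074.9 − $38062.6 = −$2987.7.
Change in payoff = −$2987.7 − ($0) = −$2987.7.

−$2987.7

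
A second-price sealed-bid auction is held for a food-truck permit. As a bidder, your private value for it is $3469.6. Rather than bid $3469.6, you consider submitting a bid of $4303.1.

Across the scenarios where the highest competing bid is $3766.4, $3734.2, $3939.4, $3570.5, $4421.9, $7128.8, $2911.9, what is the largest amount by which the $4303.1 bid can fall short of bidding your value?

$469.8

$3766.4: truthful gives $0, deviation gives −$296.8 → loss $296.8.
$3734.2: truthful gives $0, deviation gives −$264.6 → loss $264.6.
$3939.4: truthful gives $0, deviation gives −$469.8 → loss $469.8.
$3570.5: truthful gives $0, deviation gives −$100.9 → loss $100.9.
$4421.9: same outcome either way → loss $0.
$7128.8: same outcome either way → loss $0.
$2911.9: same outcome either way → loss $0.
Maximum loss: $469.8.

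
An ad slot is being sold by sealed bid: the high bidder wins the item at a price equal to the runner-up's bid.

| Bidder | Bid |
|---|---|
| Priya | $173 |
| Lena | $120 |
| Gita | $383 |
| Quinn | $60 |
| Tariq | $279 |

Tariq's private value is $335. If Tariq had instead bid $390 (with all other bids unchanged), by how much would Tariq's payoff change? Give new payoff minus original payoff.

−$48

The highest bid among the other bidders is $383; Tariq's bid doesn't change that.
Original bid $279: Tariq is not highest (top rival bid is $383); payoff $0.
Alternative bid $390: Tariq is highest, pays the top rival bid $383; payoff $335 − $383 = −$48.
Change in payoff = −$48 − ($0) = −$48.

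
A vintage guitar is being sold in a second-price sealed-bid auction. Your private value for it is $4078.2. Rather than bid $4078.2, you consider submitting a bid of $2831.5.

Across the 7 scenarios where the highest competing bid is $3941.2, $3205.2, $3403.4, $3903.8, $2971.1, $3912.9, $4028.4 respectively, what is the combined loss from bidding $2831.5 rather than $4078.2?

The deviation costs you only when the competing bid falls strictly between $2831.5 and $4078.2; elsewhere both bids give the same outcome.
$3941.2: truthful payoff $137, deviation payoff $0 → loss $137.
$3205.2: truthful payoff $873, deviation payoff $0 → loss $873.
$3403.4: truthful payoff $674.8, deviation payoff $0 → loss $674.8.
$3903.8: truthful payoff $174.4, deviation payoff $0 → loss $174.4.
$2971.1: truthful payoff $1107.1, deviation payoff $0 → loss $1107.1.
$3912.9: truthful payoff $165.3, deviation payoff $0 → loss $165.3.
$4028.4: truthful payoff $49.8, deviation payoff $0 → loss $49.8.
Total loss = $137 + $873 + $674.8 + $174.4 + $1107.1 + $165.3 + $49.8 = $3181.4.

$3181.4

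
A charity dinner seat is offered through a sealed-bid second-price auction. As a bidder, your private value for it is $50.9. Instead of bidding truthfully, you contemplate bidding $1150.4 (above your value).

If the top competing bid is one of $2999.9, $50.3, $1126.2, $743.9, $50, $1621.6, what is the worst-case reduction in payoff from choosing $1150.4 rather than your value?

$1075.3

$2999.9: same outcome either way → loss $0.
$50.3: same outcome either way → loss $0.
$1126.2: truthful gives $0, deviation gives −$1075.3 → loss $1075.3.
$743.9: truthful gives $0, deviation gives −$693 → loss $693.
$50: same outcome either way → loss $0.
$1621.6: same outcome either way → loss $0.
Maximum loss: $1075.3.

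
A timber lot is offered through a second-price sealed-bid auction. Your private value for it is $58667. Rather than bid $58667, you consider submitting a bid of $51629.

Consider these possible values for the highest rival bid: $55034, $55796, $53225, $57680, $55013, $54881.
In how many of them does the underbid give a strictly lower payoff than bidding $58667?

The deviation hurts exactly when the highest competing bid lies strictly between $51629 and $58667 — underbidding then forfeits a profitable win.
$55034: inside the interval → strictly worse (loss $3633).
$55796: inside the interval → strictly worse (loss $2871).
$53225: inside the interval → strictly worse (loss $5442).
$57680: inside the interval → strictly worse (loss $987).
$55013: inside the interval → strictly worse (loss $3654).
$54881: inside the interval → strictly worse (loss $3786).
Count: 6.

6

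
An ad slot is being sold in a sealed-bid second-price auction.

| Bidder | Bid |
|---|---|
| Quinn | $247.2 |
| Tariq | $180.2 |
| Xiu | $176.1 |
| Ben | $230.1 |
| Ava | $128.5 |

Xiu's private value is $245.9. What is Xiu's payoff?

Highest bid: Quinn at $247.2, so Quinn wins.
Second-highest bid: Ben at $230.1 — that is the price the winner pays.
Xiu did not win, so Xiu pays nothing and receives nothing: payoff $0.

$0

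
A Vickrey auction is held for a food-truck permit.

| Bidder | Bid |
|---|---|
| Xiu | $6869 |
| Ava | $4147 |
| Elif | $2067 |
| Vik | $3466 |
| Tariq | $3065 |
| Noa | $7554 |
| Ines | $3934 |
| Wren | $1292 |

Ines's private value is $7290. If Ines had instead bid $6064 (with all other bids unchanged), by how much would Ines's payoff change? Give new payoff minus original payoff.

$0

The highest bid among the other bidders is $7554; Ines's bid doesn't change that.
Original bid $3934: Ines is not highest (top rival bid is $7554); payoff $0.
Alternative bid $6064: Ines is not highest (top rival bid is $7554); payoff $0.
Change in payoff = $0 − ($0) = $0.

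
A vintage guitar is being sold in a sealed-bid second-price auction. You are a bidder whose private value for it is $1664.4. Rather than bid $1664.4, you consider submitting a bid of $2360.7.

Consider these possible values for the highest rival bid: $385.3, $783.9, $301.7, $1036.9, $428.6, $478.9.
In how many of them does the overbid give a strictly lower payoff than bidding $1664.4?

The deviation hurts exactly when the highest competing bid lies strictly between $1664.4 and $2360.7 — overbidding then wins at a price above your value.
$385.3: below both → same outcome either way.
$783.9: below both → same outcome either way.
$301.7: below both → same outcome either way.
$1036.9: below both → same outcome either way.
$428.6: below both → same outcome either way.
$478.9: below both → same outcome either way.
Count: 0.

0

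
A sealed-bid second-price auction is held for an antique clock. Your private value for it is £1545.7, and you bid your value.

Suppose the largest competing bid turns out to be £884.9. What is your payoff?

Your bid £1545.7 exceeds the highest competing bid £884.9, so you win.
In a second-price auction the winner pays the second-highest bid, £884.9.
Payoff = value − price = £1545.7 − £884.9 = £660.8.

£660.8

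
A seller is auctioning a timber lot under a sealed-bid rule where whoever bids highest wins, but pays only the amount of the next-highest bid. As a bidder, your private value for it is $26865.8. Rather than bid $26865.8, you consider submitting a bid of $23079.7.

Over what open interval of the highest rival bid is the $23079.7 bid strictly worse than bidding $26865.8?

If the competing bid is below $23079.7, both bids win at the same price — no difference.
If it is above $26865.8, both bids lose — no difference.
If it lies strictly between $23079.7 and $26865.8, bidding your value wins at a price below your value (positive payoff) while bidding $23079.7 loses (payoff 0).
So the deviation strictly hurts on the open interval ($23079.7, $26865.8).

($23079.7, $26865.8)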